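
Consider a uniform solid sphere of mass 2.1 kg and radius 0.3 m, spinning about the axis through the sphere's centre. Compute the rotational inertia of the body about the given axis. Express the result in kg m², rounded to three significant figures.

I_cm = (2/5)MR² = (2/5)(2.1)(0.3)² = 0.0756 kg m²; axis through the centre, so I = 0.0756 kg m².

0.0756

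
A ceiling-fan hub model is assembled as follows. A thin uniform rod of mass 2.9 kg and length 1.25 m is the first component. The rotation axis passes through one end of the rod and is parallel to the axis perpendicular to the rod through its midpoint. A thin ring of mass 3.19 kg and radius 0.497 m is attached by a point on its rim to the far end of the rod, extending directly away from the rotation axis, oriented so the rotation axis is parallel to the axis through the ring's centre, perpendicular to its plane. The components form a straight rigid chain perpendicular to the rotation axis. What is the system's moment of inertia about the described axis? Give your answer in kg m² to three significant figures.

12.0

Thin rod: I_cm = (1/12)ML² = (1/12)(2.9)(1.25)² = 0.3776 kg m²; centre at d = 0.625 m, so I = I_cm + Md² gives I = 0.3776 + (2.9)(0.625)² = 1.5104 kg m².
Thin ring: I_cm = MR² = (3.19)(0.497)² = 0.78796 kg m²; centre at d = 0.625 + 0.625 + 0.497 = 1.747 m, so I = I_cm + Md² gives I = 0.78796 + (3.19)(1.747)² = 10.524 kg m².
Total I = 1.5104 + 10.524 = 12.034 kg m².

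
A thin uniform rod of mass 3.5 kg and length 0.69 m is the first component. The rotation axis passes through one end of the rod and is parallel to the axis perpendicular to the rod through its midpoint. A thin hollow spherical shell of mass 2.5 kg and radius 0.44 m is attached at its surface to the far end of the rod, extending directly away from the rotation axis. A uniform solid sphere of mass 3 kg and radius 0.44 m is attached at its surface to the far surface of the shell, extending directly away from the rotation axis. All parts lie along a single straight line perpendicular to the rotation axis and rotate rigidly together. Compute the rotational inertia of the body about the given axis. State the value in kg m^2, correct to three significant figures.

Thin rod: I_cm = (1/12)ML² = (1/12)(3.5)(0.69)² = 0.13886 kg m^2; centre at d = 0.345 m, so the parallel axis theorem gives I = 0.13886 + (3.5)(0.345)² = 0.55545 kg m^2.
Spherical shell: I_cm = (2/3)MR² = (2/3)(2.5)(0.44)² = 0.32267 kg m^2; centre at d = 0.345 + 0.345 + 0.44 = 1.13 m, so the parallel axis theorem gives I = 0.32267 + (2.5)(1.13)² = 3.5149 kg m^2.
Solid sphere: I_cm = (2/5)MR² = (2/5)(3)(0.44)² = 0.23232 kg m^2; centre at d = 0.345 + 0.345 + 0.44 + 0.44 + 0.44 = 2.01 m, so the parallel axis theorem gives I = 0.23232 + (3)(2.01)² = 12.353 kg m^2.
Total I = 0.55545 + 3.5149 + 12.353 = 16.423 kg m^2.

16.4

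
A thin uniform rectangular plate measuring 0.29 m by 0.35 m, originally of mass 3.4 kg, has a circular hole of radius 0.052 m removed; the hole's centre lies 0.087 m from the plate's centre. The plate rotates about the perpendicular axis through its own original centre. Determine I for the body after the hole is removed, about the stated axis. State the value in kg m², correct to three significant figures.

Unpierced body about its centre: I₀ = (1/12)M(a²+b²) = (1/12)(3.4)[(0.29)² + (0.35)²] = 0.058537 kg m².
The removed disk has mass m = M·πr²/(ab) = (3.4)·π(0.052)²/(0.29·0.35) = 0.28456 kg (same uniform areal density).
Its moment of inertia about the rotation axis (parallel-axis theorem): I_hole = (1/2)mr² + md² = (1/2)(0.28456)(0.052)² + (0.28456)(0.087)² = 0.0025385 kg m².
Treating the hole as negative mass, I = I₀ − I_hole = 0.058537 − 0.0025385 = 0.055998 kg m².

0.0560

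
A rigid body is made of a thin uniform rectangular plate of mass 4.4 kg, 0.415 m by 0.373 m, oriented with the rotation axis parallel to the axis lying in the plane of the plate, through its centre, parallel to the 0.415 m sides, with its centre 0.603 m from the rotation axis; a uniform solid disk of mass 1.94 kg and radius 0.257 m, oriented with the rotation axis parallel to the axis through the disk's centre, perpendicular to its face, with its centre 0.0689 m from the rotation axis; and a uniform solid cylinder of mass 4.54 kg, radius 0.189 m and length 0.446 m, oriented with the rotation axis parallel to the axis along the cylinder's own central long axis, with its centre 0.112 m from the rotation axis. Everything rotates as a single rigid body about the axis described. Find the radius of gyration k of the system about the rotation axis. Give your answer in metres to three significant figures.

Rectangular plate: I_cm = (1/12)Mb² = (1/12)(4.4)(0.373)² = 0.051014 kg m^2; centre at d = 0.603 m, so the parallel axis theorem gives I = 0.051014 + (4.4)(0.603)² = 1.6509 kg m^2.
Solid disk: I_cm = (1/2)MR² = (1/2)(1.94)(0.257)² = 0.064068 kg m^2; centre at d = 0.0689 m, so the parallel axis theorem gives I = 0.064068 + (1.94)(0.0689)² = 0.073277 kg m^2.
Solid cylinder: I_cm = (1/2)MR² = (1/2)(4.54)(0.189)² = 0.081087 kg m^2; centre at d = 0.112 m, so the parallel axis theorem gives I = 0.081087 + (4.54)(0.112)² = 0.13804 kg m^2.
Total I = 1.8622 kg m^2; total mass M = 10.88 kg.
k = √(I/M) = √(1.8622/10.88) = 0.41371 m.

0.414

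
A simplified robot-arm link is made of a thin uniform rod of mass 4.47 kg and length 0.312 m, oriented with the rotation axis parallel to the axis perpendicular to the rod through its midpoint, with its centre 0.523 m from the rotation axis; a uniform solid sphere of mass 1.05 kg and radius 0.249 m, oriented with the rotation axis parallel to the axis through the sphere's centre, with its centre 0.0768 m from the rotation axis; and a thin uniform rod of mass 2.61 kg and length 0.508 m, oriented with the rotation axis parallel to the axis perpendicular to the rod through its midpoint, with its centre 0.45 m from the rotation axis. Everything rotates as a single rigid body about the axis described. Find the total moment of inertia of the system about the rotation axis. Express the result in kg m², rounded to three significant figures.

1.88

Thin rod: I_cm = (1/12)ML² = (1/12)(4.47)(0.312)² = 0.036261 kg m²; centre at d = 0.523 m, so the parallel axis theorem gives I = 0.036261 + (4.47)(0.523)² = 1.2589 kg m².
Solid sphere: I_cm = (2/5)MR² = (2/5)(1.05)(0.249)² = 0.02604 kg m²; centre at d = 0.0768 m, so the parallel axis theorem gives I = 0.02604 + (1.05)(0.0768)² = 0.032234 kg m².
Thin rod: I_cm = (1/12)ML² = (1/12)(2.61)(0.508)² = 0.056129 kg m²; centre at d = 0.45 m, so the parallel axis theorem gives I = 0.056129 + (2.61)(0.45)² = 0.58465 kg m².
Total I = 1.2589 + 0.032234 + 0.58465 = 1.8758 kg m².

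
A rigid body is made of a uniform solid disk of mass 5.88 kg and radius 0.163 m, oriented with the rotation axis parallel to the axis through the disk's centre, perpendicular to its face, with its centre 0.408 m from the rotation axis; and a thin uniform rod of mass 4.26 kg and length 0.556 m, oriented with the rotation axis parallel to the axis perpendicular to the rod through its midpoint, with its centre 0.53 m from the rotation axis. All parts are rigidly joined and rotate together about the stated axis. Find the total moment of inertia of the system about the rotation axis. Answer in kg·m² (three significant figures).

Solid disk: I_cm = (1/2)MR² = (1/2)(5.88)(0.163)² = 0.078113 kg·m²; centre at d = 0.408 m, so the parallel axis theorem gives I = 0.078113 + (5.88)(0.408)² = 1.0569 kg·m².
Thin rod: I_cm = (1/12)ML² = (1/12)(4.26)(0.556)² = 0.10974 kg·m²; centre at d = 0.53 m, so the parallel axis theorem gives I = 0.10974 + (4.26)(0.53)² = 1.3064 kg·m².
Total I = 1.0569 + 1.3064 = 2.3633 kg·m².

2.36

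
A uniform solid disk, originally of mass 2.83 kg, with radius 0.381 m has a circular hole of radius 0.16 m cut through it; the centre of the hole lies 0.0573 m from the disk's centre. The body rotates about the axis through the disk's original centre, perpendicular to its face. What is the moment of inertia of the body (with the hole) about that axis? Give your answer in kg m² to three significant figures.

Unpierced body about its centre: I₀ = (1/2)MR² = (1/2)(2.83)(0.381)² = 0.2054 kg m².
The removed disk has mass m = M·(r/R)² = (2.83)(0.16/0.381)² = 0.49909 kg (same uniform areal density).
Its moment of inertia about the rotation axis (parallel-axis theorem): I_hole = (1/2)mr² + md² = (1/2)(0.49909)(0.16)² + (0.49909)(0.0573)² = 0.008027 kg m².
Treating the hole as negative mass, I = I₀ − I_hole = 0.2054 − 0.008027 = 0.19738 kg m².

0.197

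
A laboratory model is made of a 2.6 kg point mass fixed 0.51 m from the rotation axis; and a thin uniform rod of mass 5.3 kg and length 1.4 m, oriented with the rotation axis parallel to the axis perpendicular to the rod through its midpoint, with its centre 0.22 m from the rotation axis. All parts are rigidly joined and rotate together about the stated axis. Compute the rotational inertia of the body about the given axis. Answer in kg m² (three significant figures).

Point mass: I_cm = 0; centre at d = 0.51 m, so the parallel axis theorem gives I = 0 + (2.6)(0.51)² = 0.67626 kg m².
Thin rod: I_cm = (1/12)ML² = (1/12)(5.3)(1.4)² = 0.86567 kg m²; centre at d = 0.22 m, so the parallel axis theorem gives I = 0.86567 + (5.3)(0.22)² = 1.1222 kg m².
Total I = 0.67626 + 1.1222 = 1.7984 kg m².

1.80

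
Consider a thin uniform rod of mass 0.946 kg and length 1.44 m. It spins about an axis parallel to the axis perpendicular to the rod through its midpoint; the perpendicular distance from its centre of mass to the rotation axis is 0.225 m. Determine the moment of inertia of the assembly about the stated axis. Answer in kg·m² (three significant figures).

0.211

I_cm = (1/12)ML² = (1/12)(0.946)(1.44)² = 0.16347 kg·m²; centre at d = 0.225 m, so the parallel axis theorem gives I = 0.16347 + (0.946)(0.225)² = 0.21136 kg·m².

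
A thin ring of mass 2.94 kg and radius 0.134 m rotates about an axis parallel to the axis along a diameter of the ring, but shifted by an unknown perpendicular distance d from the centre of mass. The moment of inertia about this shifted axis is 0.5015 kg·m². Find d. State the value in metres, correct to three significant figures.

0.402

About the centre-of-mass axis, I_cm = (1/2)MR² = (1/2)(2.94)(0.134)² = 0.026395 kg·m².
Parallel axis theorem: I = I_cm + Md², so Md² = 0.5015 − 0.026395 = 0.4751 kg·m².
d = √(0.4751 / 2.94) = 0.402 m.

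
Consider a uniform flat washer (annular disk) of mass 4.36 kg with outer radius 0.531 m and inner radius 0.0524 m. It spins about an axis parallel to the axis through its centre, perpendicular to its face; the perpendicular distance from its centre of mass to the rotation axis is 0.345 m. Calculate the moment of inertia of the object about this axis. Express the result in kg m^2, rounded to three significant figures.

I_cm = (1/2)M(R²+r²) = (1/2)(4.36)[(0.531)² + (0.0524)²] = 0.62066 kg m^2; centre at d = 0.345 m, so the parallel axis theorem gives I = 0.62066 + (4.36)(0.345)² = 1.1396 kg m^2.

1.14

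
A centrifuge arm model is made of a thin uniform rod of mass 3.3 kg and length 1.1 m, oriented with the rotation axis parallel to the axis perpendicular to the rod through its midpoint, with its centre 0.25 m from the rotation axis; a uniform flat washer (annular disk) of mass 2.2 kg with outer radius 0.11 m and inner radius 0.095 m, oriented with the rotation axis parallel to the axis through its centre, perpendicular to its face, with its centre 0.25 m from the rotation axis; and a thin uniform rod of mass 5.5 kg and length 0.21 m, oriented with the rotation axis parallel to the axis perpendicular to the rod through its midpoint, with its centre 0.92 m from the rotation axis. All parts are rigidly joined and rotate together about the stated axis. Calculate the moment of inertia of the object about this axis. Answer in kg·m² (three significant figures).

5.38

Thin rod: I_cm = (1/12)ML² = (1/12)(3.3)(1.1)² = 0.33275 kg·m²; centre at d = 0.25 m, so I = I_cm + Md² gives I = 0.33275 + (3.3)(0.25)² = 0.539 kg·m².
Annular disk: I_cm = (1/2)M(R²+r²) = (1/2)(2.2)[(0.11)² + (0.095)²] = 0.023238 kg·m²; centre at d = 0.25 m, so I = I_cm + Md² gives I = 0.023238 + (2.2)(0.25)² = 0.16074 kg·m².
Thin rod: I_cm = (1/12)ML² = (1/12)(5.5)(0.21)² = 0.020212 kg·m²; centre at d = 0.92 m, so I = I_cm + Md² gives I = 0.020212 + (5.5)(0.92)² = 4.6754 kg·m².
Total I = 0.539 + 0.16074 + 4.6754 = 5.3752 kg·m².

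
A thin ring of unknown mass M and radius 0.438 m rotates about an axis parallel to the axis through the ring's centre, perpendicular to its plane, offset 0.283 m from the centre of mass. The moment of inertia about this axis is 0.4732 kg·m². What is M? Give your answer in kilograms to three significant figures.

1.74

I = I_cm + Md² = MR² + Md² = M·[1·(0.438)² + (0.283)²] = M·0.27193.
So M = 0.4732 / 0.27193 = 1.7401 kg.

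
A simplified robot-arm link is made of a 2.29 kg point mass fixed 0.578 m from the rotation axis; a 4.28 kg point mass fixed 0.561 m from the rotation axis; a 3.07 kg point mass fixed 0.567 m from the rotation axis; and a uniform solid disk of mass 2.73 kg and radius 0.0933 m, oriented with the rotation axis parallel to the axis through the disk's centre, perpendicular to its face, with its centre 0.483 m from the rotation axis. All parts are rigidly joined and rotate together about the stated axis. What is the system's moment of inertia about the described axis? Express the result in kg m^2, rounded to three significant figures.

3.75

Point mass: I_cm = 0; centre at d = 0.578 m, so I = I_cm + Md² gives I = 0 + (2.29)(0.578)² = 0.76505 kg m^2.
Point mass: I_cm = 0; centre at d = 0.561 m, so I = I_cm + Md² gives I = 0 + (4.28)(0.561)² = 1.347 kg m^2.
Point mass: I_cm = 0; centre at d = 0.567 m, so I = I_cm + Md² gives I = 0 + (3.07)(0.567)² = 0.98697 kg m^2.
Solid disk: I_cm = (1/2)MR² = (1/2)(2.73)(0.0933)² = 0.011882 kg m^2; centre at d = 0.483 m, so I = I_cm + Md² gives I = 0.011882 + (2.73)(0.483)² = 0.64876 kg m^2.
Total I = 0.76505 + 1.347 + 0.98697 + 0.64876 = 3.7478 kg m^2.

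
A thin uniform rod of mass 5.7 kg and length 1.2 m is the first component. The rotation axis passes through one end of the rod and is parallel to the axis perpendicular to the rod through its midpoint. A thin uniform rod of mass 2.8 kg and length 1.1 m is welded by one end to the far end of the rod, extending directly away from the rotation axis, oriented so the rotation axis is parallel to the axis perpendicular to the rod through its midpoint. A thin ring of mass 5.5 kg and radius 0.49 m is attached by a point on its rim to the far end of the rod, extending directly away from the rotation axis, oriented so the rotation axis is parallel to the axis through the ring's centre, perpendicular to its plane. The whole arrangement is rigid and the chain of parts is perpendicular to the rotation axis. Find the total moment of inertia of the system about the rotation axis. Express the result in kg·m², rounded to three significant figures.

Thin rod: I_cm = (1/12)ML² = (1/12)(5.7)(1.2)² = 0.684 kg·m²; centre at d = 0.6 m, so I = I_cm + Md² gives I = 0.684 + (5.7)(0.6)² = 2.736 kg·m².
Thin rod: I_cm = (1/12)ML² = (1/12)(2.8)(1.1)² = 0.28233 kg·m²; centre at d = 0.6 + 0.6 + 0.55 = 1.75 m, so I = I_cm + Md² gives I = 0.28233 + (2.8)(1.75)² = 8.8573 kg·m².
Thin ring: I_cm = MR² = (5.5)(0.49)² = 1.3205 kg·m²; centre at d = 0.6 + 0.6 + 0.55 + 0.55 + 0.49 = 2.79 m, so I = I_cm + Md² gives I = 1.3205 + (5.5)(2.79)² = 44.133 kg·m².
Total I = 2.736 + 8.8573 + 44.133 = 55.726 kg·m².

55.7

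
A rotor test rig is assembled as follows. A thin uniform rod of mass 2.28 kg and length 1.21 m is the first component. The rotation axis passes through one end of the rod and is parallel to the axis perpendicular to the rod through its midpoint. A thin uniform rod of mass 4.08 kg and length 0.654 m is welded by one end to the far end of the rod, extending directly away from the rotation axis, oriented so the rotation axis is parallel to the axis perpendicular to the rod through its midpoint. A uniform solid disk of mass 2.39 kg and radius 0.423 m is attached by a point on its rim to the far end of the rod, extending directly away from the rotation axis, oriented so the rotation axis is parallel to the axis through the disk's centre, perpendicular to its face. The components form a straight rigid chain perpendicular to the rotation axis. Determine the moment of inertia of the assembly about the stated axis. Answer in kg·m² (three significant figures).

23.6

Thin rod: I_cm = (1/12)ML² = (1/12)(2.28)(1.21)² = 0.27818 kg·m²; centre at d = 0.605 m, so the parallel axis theorem gives I = 0.27818 + (2.28)(0.605)² = 1.1127 kg·m².
Thin rod: I_cm = (1/12)ML² = (1/12)(4.08)(0.654)² = 0.14542 kg·m²; centre at d = 0.605 + 0.605 + 0.327 = 1.537 m, so the parallel axis theorem gives I = 0.14542 + (4.08)(1.537)² = 9.7839 kg·m².
Solid disk: I_cm = (1/2)MR² = (1/2)(2.39)(0.423)² = 0.21382 kg·m²; centre at d = 0.605 + 0.605 + 0.327 + 0.327 + 0.423 = 2.287 m, so the parallel axis theorem gives I = 0.21382 + (2.39)(2.287)² = 12.714 kg·m².
Total I = 1.1127 + 9.7839 + 12.714 = 23.611 kg·m².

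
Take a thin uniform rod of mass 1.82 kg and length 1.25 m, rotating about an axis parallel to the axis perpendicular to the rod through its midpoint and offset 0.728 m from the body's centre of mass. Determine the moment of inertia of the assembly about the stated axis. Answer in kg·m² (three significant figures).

I_cm = (1/12)ML² = (1/12)(1.82)(1.25)² = 0.23698 kg·m²; centre at d = 0.728 m, so I = I_cm + Md² gives I = 0.23698 + (1.82)(0.728)² = 1.2016 kg·m².

1.20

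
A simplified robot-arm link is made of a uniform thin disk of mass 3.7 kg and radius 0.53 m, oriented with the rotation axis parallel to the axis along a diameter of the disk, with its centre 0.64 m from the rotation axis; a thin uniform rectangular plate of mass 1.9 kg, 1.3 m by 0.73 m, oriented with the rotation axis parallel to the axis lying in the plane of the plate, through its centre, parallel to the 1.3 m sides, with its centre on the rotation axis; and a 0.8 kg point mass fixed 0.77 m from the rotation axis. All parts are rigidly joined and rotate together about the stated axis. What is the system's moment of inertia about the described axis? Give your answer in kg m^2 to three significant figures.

2.33

Thin disk: I_cm = (1/4)MR² = (1/4)(3.7)(0.53)² = 0.25983 kg m^2; centre at d = 0.64 m, so I = I_cm + Md² gives I = 0.25983 + (3.7)(0.64)² = 1.7754 kg m^2.
Rectangular plate: I_cm = (1/12)Mb² = (1/12)(1.9)(0.73)² = 0.084376 kg m^2; axis through the centre, so I = 0.084376 kg m^2.
Point mass: I_cm = 0; centre at d = 0.77 m, so I = I_cm + Md² gives I = 0 + (0.8)(0.77)² = 0.47432 kg m^2.
Total I = 1.7754 + 0.084376 + 0.47432 = 2.334 kg m^2.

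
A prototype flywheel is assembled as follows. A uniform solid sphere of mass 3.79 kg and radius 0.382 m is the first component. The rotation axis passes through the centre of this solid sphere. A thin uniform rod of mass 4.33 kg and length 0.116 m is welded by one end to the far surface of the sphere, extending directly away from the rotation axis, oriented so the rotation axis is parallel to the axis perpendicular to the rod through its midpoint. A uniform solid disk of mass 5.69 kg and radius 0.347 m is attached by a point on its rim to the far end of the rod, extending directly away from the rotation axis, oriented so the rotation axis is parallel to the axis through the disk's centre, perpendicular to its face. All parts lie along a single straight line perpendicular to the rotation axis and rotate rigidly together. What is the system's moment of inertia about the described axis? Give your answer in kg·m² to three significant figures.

Solid sphere: I_cm = (2/5)MR² = (2/5)(3.79)(0.382)² = 0.22122 kg·m²; axis through the centre, so I = 0.22122 kg·m².
Thin rod: I_cm = (1/12)ML² = (1/12)(4.33)(0.116)² = 0.0048554 kg·m²; centre at d = 0.382 + 0.058 = 0.44 m, so the parallel axis theorem gives I = 0.0048554 + (4.33)(0.44)² = 0.84314 kg·m².
Solid disk: I_cm = (1/2)MR² = (1/2)(5.69)(0.347)² = 0.34256 kg·m²; centre at d = 0.382 + 0.058 + 0.058 + 0.347 = 0.845 m, so the parallel axis theorem gives I = 0.34256 + (5.69)(0.845)² = 4.4054 kg·m².
Total I = 0.22122 + 0.84314 + 4.4054 = 5.4697 kg·m².

5.47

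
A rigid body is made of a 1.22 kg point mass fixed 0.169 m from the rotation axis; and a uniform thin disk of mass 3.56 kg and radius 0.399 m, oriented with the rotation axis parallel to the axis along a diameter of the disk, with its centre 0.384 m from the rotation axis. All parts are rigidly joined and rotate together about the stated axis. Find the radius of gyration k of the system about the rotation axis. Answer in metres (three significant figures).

0.383

Point mass: I_cm = 0; centre at d = 0.169 m, so the parallel axis theorem gives I = 0 + (1.22)(0.169)² = 0.034844 kg m².
Thin disk: I_cm = (1/4)MR² = (1/4)(3.56)(0.399)² = 0.14169 kg m²; centre at d = 0.384 m, so the parallel axis theorem gives I = 0.14169 + (3.56)(0.384)² = 0.66663 kg m².
Total I = 0.70148 kg m²; total mass M = 4.78 kg.
k = √(I/M) = √(0.70148/4.78) = 0.38308 m.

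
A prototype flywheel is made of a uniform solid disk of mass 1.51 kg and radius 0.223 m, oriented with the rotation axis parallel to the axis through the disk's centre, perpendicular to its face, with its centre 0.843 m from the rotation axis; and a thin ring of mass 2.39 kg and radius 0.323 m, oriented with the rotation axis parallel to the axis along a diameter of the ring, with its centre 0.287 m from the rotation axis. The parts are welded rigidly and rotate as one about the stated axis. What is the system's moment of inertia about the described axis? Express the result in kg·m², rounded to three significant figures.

Solid disk: I_cm = (1/2)MR² = (1/2)(1.51)(0.223)² = 0.037545 kg·m²; centre at d = 0.843 m, so the parallel axis theorem gives I = 0.037545 + (1.51)(0.843)² = 1.1106 kg·m².
Thin ring: I_cm = (1/2)MR² = (1/2)(2.39)(0.323)² = 0.12467 kg·m²; centre at d = 0.287 m, so the parallel axis theorem gives I = 0.12467 + (2.39)(0.287)² = 0.32154 kg·m².
Total I = 1.1106 + 0.32154 = 1.4322 kg·m².

1.43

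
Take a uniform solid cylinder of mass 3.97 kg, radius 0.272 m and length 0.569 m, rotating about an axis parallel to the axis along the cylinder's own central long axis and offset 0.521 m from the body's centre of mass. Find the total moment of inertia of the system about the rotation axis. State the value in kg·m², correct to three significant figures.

I_cm = (1/2)MR² = (1/2)(3.97)(0.272)² = 0.14686 kg·m²; centre at d = 0.521 m, so I = I_cm + Md² gives I = 0.14686 + (3.97)(0.521)² = 1.2245 kg·m².

1.22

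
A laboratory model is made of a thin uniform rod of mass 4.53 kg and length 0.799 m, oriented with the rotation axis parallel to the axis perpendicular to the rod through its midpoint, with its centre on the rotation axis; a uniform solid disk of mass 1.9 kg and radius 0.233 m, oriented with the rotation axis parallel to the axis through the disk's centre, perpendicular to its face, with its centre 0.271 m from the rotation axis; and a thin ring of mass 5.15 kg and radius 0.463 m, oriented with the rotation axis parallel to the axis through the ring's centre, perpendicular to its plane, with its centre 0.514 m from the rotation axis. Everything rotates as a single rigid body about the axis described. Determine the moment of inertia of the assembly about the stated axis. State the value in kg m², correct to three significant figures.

Thin rod: I_cm = (1/12)ML² = (1/12)(4.53)(0.799)² = 0.241 kg m²; axis through the centre, so I = 0.241 kg m².
Solid disk: I_cm = (1/2)MR² = (1/2)(1.9)(0.233)² = 0.051575 kg m²; centre at d = 0.271 m, so the parallel axis theorem gives I = 0.051575 + (1.9)(0.271)² = 0.19111 kg m².
Thin ring: I_cm = MR² = (5.15)(0.463)² = 1.104 kg m²; centre at d = 0.514 m, so the parallel axis theorem gives I = 1.104 + (5.15)(0.514)² = 2.4646 kg m².
Total I = 0.241 + 0.19111 + 2.4646 = 2.8967 kg m².

2.90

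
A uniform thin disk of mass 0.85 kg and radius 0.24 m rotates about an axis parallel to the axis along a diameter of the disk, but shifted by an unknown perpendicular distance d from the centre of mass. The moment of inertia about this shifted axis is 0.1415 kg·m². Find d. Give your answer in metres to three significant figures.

About the centre-of-mass axis, I_cm = (1/4)MR² = (1/4)(0.85)(0.24)² = 0.01224 kg·m².
Parallel axis theorem: I = I_cm + Md², so Md² = 0.1415 − 0.01224 = 0.12926 kg·m².
d = √(0.12926 / 0.85) = 0.38996 m.

0.390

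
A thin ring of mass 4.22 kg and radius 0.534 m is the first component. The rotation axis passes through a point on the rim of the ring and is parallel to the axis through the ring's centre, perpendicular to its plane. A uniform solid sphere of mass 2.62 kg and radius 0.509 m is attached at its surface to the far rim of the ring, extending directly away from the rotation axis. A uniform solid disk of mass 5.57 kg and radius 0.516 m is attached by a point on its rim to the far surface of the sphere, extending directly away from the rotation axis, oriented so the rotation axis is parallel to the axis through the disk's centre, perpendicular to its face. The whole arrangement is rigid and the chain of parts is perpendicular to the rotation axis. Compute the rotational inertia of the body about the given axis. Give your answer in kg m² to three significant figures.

47.6

Thin ring: I_cm = MR² = (4.22)(0.534)² = 1.2034 kg m²; centre at d = 0.534 m, so I = I_cm + Md² gives I = 1.2034 + (4.22)(0.534)² = 2.4067 kg m².
Solid sphere: I_cm = (2/5)MR² = (2/5)(2.62)(0.509)² = 0.27152 kg m²; centre at d = 0.534 + 0.534 + 0.509 = 1.577 m, so I = I_cm + Md² gives I = 0.27152 + (2.62)(1.577)² = 6.7873 kg m².
Solid disk: I_cm = (1/2)MR² = (1/2)(5.57)(0.516)² = 0.74152 kg m²; centre at d = 0.534 + 0.534 + 0.509 + 0.509 + 0.516 = 2.602 m, so I = I_cm + Md² gives I = 0.74152 + (5.57)(2.602)² = 38.453 kg m².
Total I = 2.4067 + 6.7873 + 38.453 = 47.647 kg m².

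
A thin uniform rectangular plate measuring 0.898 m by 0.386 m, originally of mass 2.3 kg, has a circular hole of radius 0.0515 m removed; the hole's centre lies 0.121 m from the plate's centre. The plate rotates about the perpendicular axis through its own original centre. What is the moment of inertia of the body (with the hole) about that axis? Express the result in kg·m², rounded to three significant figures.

0.182

Unpierced body about its centre: I₀ = (1/12)M(a²+b²) = (1/12)(2.3)[(0.898)² + (0.386)²] = 0.18312 kg·m².
The removed disk has mass m = M·πr²/(ab) = (2.3)·π(0.0515)²/(0.898·0.386) = 0.055288 kg (same uniform areal density).
Its moment of inertia about the rotation axis (parallel-axis theorem): I_hole = (1/2)mr² + md² = (1/2)(0.055288)(0.0515)² + (0.055288)(0.121)² = 0.00088279 kg·m².
Treating the hole as negative mass, I = I₀ − I_hole = 0.18312 − 0.00088279 = 0.18224 kg·m².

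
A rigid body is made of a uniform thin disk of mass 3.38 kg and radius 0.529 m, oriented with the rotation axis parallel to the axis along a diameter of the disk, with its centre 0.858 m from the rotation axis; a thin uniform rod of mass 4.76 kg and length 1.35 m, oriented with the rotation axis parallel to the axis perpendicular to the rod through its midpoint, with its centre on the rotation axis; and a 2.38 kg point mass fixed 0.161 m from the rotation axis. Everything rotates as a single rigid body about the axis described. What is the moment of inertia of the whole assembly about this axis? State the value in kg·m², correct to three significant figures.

Thin disk: I_cm = (1/4)MR² = (1/4)(3.38)(0.529)² = 0.23647 kg·m²; centre at d = 0.858 m, so the parallel axis theorem gives I = 0.23647 + (3.38)(0.858)² = 2.7247 kg·m².
Thin rod: I_cm = (1/12)ML² = (1/12)(4.76)(1.35)² = 0.72293 kg·m²; axis through the centre, so I = 0.72293 kg·m².
Point mass: I_cm = 0; centre at d = 0.161 m, so the parallel axis theorem gives I = 0 + (2.38)(0.161)² = 0.061692 kg·m².
Total I = 2.7247 + 0.72293 + 0.061692 = 3.5093 kg·m².

3.51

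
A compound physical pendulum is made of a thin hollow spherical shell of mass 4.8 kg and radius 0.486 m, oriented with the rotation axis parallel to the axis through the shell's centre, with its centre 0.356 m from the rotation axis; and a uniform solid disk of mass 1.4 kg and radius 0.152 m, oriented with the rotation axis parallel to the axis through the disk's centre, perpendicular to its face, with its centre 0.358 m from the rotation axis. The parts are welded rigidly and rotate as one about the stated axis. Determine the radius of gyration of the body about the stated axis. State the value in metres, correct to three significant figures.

0.502

Spherical shell: I_cm = (2/3)MR² = (2/3)(4.8)(0.486)² = 0.75583 kg m^2; centre at d = 0.356 m, so the parallel axis theorem gives I = 0.75583 + (4.8)(0.356)² = 1.3642 kg m^2.
Solid disk: I_cm = (1/2)MR² = (1/2)(1.4)(0.152)² = 0.016173 kg m^2; centre at d = 0.358 m, so the parallel axis theorem gives I = 0.016173 + (1.4)(0.358)² = 0.1956 kg m^2.
Total I = 1.5598 kg m^2; total mass M = 6.2 kg.
k = √(I/M) = √(1.5598/6.2) = 0.50157 m.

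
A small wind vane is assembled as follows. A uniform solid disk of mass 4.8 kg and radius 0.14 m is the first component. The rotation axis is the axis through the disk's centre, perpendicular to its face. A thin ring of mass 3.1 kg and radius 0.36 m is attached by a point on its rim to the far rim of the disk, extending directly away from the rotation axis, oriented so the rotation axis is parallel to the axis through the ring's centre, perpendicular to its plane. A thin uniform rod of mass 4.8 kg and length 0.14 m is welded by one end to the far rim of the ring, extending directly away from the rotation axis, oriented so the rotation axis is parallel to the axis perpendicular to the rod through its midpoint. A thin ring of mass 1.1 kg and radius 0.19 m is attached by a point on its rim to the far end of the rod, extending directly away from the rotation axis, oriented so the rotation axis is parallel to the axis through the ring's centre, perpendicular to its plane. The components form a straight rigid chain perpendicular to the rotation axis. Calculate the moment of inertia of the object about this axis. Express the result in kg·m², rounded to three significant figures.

Solid disk: I_cm = (1/2)MR² = (1/2)(4.8)(0.14)² = 0.04704 kg·m²; axis through the centre, so I = 0.04704 kg·m².
Thin ring: I_cm = MR² = (3.1)(0.36)² = 0.40176 kg·m²; centre at d = 0.14 + 0.36 = 0.5 m, so the parallel axis theorem gives I = 0.40176 + (3.1)(0.5)² = 1.1768 kg·m².
Thin rod: I_cm = (1/12)ML² = (1/12)(4.8)(0.14)² = 0.00784 kg·m²; centre at d = 0.14 + 0.36 + 0.36 + 0.07 = 0.93 m, so the parallel axis theorem gives I = 0.00784 + (4.8)(0.93)² = 4.1594 kg·m².
Thin ring: I_cm = MR² = (1.1)(0.19)² = 0.03971 kg·m²; centre at d = 0.14 + 0.36 + 0.36 + 0.07 + 0.07 + 0.19 = 1.19 m, so the parallel axis theorem gives I = 0.03971 + (1.1)(1.19)² = 1.5974 kg·m².
Total I = 0.04704 + 1.1768 + 4.1594 + 1.5974 = 6.9806 kg·m².

6.98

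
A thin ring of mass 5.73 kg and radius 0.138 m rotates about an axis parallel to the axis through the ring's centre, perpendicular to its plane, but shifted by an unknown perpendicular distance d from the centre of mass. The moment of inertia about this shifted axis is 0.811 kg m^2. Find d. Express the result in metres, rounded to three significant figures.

0.350

About the centre-of-mass axis, I_cm = MR² = (5.73)(0.138)² = 0.10912 kg m^2.
Parallel axis theorem: I = I_cm + Md², so Md² = 0.811 − 0.10912 = 0.70188 kg m^2.
d = √(0.70188 / 5.73) = 0.34999 m.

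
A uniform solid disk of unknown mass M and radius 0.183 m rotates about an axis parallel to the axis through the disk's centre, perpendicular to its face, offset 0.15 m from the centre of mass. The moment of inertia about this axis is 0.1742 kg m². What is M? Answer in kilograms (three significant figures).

4.44

I = I_cm + Md² = (1/2)MR² + Md² = M·[0.5·(0.183)² + (0.15)²] = M·0.039245.
So M = 0.1742 / 0.039245 = 4.4388 kg.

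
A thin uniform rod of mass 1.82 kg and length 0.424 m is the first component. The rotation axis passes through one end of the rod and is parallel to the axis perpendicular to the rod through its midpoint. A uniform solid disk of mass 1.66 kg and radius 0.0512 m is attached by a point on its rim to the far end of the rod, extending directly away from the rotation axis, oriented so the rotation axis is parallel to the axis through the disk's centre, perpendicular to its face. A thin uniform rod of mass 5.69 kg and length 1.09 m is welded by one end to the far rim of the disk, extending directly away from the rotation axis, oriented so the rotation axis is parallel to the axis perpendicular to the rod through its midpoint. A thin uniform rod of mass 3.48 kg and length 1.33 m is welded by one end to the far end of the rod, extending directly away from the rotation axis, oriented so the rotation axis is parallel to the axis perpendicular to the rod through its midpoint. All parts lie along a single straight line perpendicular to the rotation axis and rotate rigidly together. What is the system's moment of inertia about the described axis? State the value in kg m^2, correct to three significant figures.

Thin rod: I_cm = (1/12)ML² = (1/12)(1.82)(0.424)² = 0.027266 kg m^2; centre at d = 0.212 m, so I = I_cm + Md² gives I = 0.027266 + (1.82)(0.212)² = 0.10906 kg m^2.
Solid disk: I_cm = (1/2)MR² = (1/2)(1.66)(0.0512)² = 0.0021758 kg m^2; centre at d = 0.212 + 0.212 + 0.0512 = 0.4752 m, so I = I_cm + Md² gives I = 0.0021758 + (1.66)(0.4752)² = 0.37703 kg m^2.
Thin rod: I_cm = (1/12)ML² = (1/12)(5.69)(1.09)² = 0.56336 kg m^2; centre at d = 0.212 + 0.212 + 0.0512 + 0.0512 + 0.545 = 1.0714 m, so I = I_cm + Md² gives I = 0.56336 + (5.69)(1.0714)² = 7.0949 kg m^2.
Thin rod: I_cm = (1/12)ML² = (1/12)(3.48)(1.33)² = 0.51298 kg m^2; centre at d = 0.212 + 0.212 + 0.0512 + 0.0512 + 0.545 + 0.545 + 0.665 = 2.2814 m, so I = I_cm + Md² gives I = 0.51298 + (3.48)(2.2814)² = 18.626 kg m^2.
Total I = 0.10906 + 0.37703 + 7.0949 + 18.626 = 26.207 kg m^2.

26.2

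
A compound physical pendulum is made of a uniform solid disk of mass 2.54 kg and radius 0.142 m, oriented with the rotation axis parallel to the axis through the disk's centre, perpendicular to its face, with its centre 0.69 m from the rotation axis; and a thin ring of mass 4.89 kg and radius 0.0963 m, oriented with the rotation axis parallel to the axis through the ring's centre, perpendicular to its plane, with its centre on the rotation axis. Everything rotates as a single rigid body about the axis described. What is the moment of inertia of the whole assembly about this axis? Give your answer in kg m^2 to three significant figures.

Solid disk: I_cm = (1/2)MR² = (1/2)(2.54)(0.142)² = 0.025608 kg m^2; centre at d = 0.69 m, so the parallel axis theorem gives I = 0.025608 + (2.54)(0.69)² = 1.2349 kg m^2.
Thin ring: I_cm = MR² = (4.89)(0.0963)² = 0.045348 kg m^2; axis through the centre, so I = 0.045348 kg m^2.
Total I = 1.2349 + 0.045348 = 1.2803 kg m^2.

1.28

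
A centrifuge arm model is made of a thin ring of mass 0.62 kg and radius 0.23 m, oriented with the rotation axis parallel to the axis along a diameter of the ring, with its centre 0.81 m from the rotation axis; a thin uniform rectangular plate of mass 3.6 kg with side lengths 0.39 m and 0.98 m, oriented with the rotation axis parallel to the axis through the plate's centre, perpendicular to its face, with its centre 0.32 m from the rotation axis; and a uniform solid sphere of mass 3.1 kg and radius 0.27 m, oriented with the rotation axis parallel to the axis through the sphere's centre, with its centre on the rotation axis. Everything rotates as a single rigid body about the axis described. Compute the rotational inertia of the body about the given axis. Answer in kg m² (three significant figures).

Thin ring: I_cm = (1/2)MR² = (1/2)(0.62)(0.23)² = 0.016399 kg m²; centre at d = 0.81 m, so I = I_cm + Md² gives I = 0.016399 + (0.62)(0.81)² = 0.42318 kg m².
Rectangular plate: I_cm = (1/12)M(a²+b²) = (1/12)(3.6)[(0.39)² + (0.98)²] = 0.33375 kg m²; centre at d = 0.32 m, so I = I_cm + Md² gives I = 0.33375 + (3.6)(0.32)² = 0.70239 kg m².
Solid sphere: I_cm = (2/5)MR² = (2/5)(3.1)(0.27)² = 0.090396 kg m²; axis through the centre, so I = 0.090396 kg m².
Total I = 0.42318 + 0.70239 + 0.090396 = 1.216 kg m².

1.22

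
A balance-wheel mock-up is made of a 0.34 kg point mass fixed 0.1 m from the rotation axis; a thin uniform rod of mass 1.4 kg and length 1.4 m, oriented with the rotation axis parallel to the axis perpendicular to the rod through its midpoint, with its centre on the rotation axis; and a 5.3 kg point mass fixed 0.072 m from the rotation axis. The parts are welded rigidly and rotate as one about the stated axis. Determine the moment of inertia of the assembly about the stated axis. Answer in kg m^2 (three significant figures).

Point mass: I_cm = 0; centre at d = 0.1 m, so the parallel axis theorem gives I = 0 + (0.34)(0.1)² = 0.0034 kg m^2.
Thin rod: I_cm = (1/12)ML² = (1/12)(1.4)(1.4)² = 0.22867 kg m^2; axis through the centre, so I = 0.22867 kg m^2.
Point mass: I_cm = 0; centre at d = 0.072 m, so the parallel axis theorem gives I = 0 + (5.3)(0.072)² = 0.027475 kg m^2.
Total I = 0.0034 + 0.22867 + 0.027475 = 0.25954 kg m^2.

0.260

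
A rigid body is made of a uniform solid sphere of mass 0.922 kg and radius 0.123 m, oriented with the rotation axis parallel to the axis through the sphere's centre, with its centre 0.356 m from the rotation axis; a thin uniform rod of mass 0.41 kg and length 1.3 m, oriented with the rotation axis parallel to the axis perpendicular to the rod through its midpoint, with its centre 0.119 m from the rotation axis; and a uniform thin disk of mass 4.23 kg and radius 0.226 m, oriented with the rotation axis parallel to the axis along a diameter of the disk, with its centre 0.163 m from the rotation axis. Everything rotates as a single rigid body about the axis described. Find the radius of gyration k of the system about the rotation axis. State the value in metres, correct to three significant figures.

Solid sphere: I_cm = (2/5)MR² = (2/5)(0.922)(0.123)² = 0.0055796 kg m²; centre at d = 0.356 m, so I = I_cm + Md² gives I = 0.0055796 + (0.922)(0.356)² = 0.12243 kg m².
Thin rod: I_cm = (1/12)ML² = (1/12)(0.41)(1.3)² = 0.057742 kg m²; centre at d = 0.119 m, so I = I_cm + Md² gives I = 0.057742 + (0.41)(0.119)² = 0.063548 kg m².
Thin disk: I_cm = (1/4)MR² = (1/4)(4.23)(0.226)² = 0.054013 kg m²; centre at d = 0.163 m, so I = I_cm + Md² gives I = 0.054013 + (4.23)(0.163)² = 0.1664 kg m².
Total I = 0.35238 kg m²; total mass M = 5.562 kg.
k = √(I/M) = √(0.35238/5.562) = 0.2517 m.

0.252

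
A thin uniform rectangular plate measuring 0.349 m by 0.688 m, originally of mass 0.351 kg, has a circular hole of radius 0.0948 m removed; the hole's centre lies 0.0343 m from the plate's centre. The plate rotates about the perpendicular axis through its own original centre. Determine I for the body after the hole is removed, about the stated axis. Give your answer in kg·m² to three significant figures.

Unpierced body about its centre: I₀ = (1/12)M(a²+b²) = (1/12)(0.351)[(0.349)² + (0.688)²] = 0.017408 kg·m².
The removed disk has mass m = M·πr²/(ab) = (0.351)·π(0.0948)²/(0.349·0.688) = 0.041272 kg (same uniform areal density).
Its moment of inertia about the rotation axis (parallel-axis theorem): I_hole = (1/2)mr² + md² = (1/2)(0.041272)(0.0948)² + (0.041272)(0.0343)² = 0.00023401 kg·m².
Treating the hole as negative mass, I = I₀ − I_hole = 0.017408 − 0.00023401 = 0.017174 kg·m².

0.0172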